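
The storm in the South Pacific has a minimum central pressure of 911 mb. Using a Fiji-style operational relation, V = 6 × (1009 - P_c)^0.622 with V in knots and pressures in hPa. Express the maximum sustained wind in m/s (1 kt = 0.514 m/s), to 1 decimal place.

ΔP = 1009 − 911 = 98 mb.
V ≈ 6 × 98^0.622 = 6 × 17.320 ≈ 103.919 kt.
103.919 × 0.514 ≈ 53.41 m/s → 53.4 m/s.

53.4 m/s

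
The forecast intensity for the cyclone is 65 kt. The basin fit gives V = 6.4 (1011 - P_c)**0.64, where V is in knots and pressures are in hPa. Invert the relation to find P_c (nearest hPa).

ΔP = (V / 6.4)^(1/0.64) = (65/6.4)^1.562.
65/6.4 = 10.156; 10.156^1.562 ≈ 37.41 hPa.
P_c = 1011 − 37.41 = 973.59 ≈ 974 hPa.

974 hPa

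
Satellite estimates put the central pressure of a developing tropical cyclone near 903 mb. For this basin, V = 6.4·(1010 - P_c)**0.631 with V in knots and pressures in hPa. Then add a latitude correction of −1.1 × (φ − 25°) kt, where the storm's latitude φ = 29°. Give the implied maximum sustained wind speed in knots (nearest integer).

ΔP = 1010 − 903 = 107 mb.
107^0.631 ≈ 19.078.
V ≈ 6.4 × 19.078 ≈ 122.1 kt.
Latitude correction: −1.1 × (29 − 25) = -4.4 kt.
Corrected V ≈ 117.7 kt → 118 kt.

118 kt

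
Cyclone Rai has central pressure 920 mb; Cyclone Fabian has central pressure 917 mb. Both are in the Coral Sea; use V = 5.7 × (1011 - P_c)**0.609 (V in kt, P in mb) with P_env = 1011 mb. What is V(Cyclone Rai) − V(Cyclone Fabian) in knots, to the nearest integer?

-2 kt

Cyclone Rai: ΔP = 91; V ≈ 5.7 × 91^0.609 ≈ 88.91 kt.
Cyclone Fabian: ΔP = 94; V ≈ 5.7 × 94^0.609 ≈ 90.68 kt.
Difference ≈ 88.91 − 90.68 = -1.77 → -2 kt.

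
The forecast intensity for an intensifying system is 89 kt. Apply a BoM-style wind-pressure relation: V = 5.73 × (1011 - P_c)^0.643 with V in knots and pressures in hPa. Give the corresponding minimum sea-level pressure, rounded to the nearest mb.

ΔP = (V / 5.73)^(1/0.643) = (89/5.73)^1.555.
89/5.73 = 15.532; 15.532^1.555 ≈ 71.22 mb.
P_c = 1011 − 71.22 = 939.78 ≈ 940 mb.

940 mb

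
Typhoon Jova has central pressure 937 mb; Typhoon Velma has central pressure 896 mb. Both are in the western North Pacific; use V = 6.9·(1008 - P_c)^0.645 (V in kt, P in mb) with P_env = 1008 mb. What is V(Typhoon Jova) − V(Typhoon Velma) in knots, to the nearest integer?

Typhoon Jova: ΔP = 71; V ≈ 6.9 × 71^0.645 ≈ 107.87 kt.
Typhoon Velma: ΔP = 112; V ≈ 6.9 × 112^0.645 ≈ 144.74 kt.
Difference ≈ 107.87 − 144.74 = -36.87 → -37 kt.

-37 kt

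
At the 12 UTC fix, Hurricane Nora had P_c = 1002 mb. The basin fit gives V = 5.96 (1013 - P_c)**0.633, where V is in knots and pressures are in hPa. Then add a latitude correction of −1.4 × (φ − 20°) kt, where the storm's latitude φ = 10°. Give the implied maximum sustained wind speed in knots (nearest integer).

41 kt

ΔP = 1013 − 1002 = 11 mb.
11^0.633 ≈ 4.562.
V ≈ 5.96 × 4.562 ≈ 27.2 kt.
Latitude correction: −1.4 × (10 − 20) = 14 kt.
Corrected V ≈ 41.2 kt → 41 kt.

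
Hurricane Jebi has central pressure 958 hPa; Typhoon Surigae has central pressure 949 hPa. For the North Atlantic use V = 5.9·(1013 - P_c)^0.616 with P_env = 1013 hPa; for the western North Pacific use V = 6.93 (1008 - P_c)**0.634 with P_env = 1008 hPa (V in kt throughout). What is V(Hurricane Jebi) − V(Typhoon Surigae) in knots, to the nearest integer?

Hurricane Jebi: ΔP = 55; V ≈ 5.9 × 55^0.616 ≈ 69.65 kt.
Typhoon Surigae: ΔP = 59; V ≈ 6.93 × 59^0.634 ≈ 91.93 kt.
Difference ≈ 69.65 − 91.93 = -22.28 → -22 kt.

-22 kt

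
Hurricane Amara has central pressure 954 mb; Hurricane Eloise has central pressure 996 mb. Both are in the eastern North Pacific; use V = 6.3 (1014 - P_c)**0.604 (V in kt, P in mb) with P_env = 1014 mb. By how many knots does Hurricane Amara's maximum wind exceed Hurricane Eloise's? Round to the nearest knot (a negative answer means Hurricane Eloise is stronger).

39 kt

Hurricane Amara: ΔP = 60; V ≈ 6.3 × 60^0.604 ≈ 74.70 kt.
Hurricane Eloise: ΔP = 18; V ≈ 6.3 × 18^0.604 ≈ 36.10 kt.
Difference ≈ 74.70 − 36.10 = 38.60 → 39 kt.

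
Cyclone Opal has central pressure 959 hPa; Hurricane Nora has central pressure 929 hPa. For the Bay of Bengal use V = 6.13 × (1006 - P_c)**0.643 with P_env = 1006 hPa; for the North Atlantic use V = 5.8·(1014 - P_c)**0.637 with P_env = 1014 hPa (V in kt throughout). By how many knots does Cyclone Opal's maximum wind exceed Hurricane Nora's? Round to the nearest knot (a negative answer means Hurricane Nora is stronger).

-25 kt

Cyclone Opal: ΔP = 47; V ≈ 6.13 × 47^0.643 ≈ 72.88 kt.
Hurricane Nora: ΔP = 85; V ≈ 5.8 × 85^0.637 ≈ 98.28 kt.
Difference ≈ 72.88 − 98.28 = -25.40 → -25 kt.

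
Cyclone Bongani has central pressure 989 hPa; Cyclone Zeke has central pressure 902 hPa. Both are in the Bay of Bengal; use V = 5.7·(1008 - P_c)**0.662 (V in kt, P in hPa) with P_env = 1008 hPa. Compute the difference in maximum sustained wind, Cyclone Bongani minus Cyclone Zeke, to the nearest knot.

-85 kt

Cyclone Bongani: ΔP = 19; V ≈ 5.7 × 19^0.662 ≈ 40.03 kt.
Cyclone Zeke: ΔP = 106; V ≈ 5.7 × 106^0.662 ≈ 124.92 kt.
Difference ≈ 40.03 − 124.92 = -84.89 → -85 kt.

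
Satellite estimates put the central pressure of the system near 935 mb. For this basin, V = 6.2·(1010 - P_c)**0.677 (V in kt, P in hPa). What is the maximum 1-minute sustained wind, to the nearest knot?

ΔP = 1010 − 935 = 75 mb.
75^0.677 ≈ 18.596.
V ≈ 6.2 × 18.596 ≈ 115.3 kt.

115 kt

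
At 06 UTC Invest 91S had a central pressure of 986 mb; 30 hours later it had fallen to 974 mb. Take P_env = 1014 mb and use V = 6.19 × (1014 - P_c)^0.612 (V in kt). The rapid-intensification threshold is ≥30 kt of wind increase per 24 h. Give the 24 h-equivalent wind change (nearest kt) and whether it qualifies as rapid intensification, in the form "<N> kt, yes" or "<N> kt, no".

9 kt, no

V₁: ΔP = 28, V ≈ 6.19 × 28^0.612 ≈ 47.57 kt.
V₂: ΔP = 40, V ≈ 6.19 × 40^0.612 ≈ 59.18 kt.
ΔV over 30 h = 11.61 kt → 24 h equivalent = 11.61 × 24/30 ≈ 9.29 kt.
9 kt < 30 kt ⇒ not rapid intensification.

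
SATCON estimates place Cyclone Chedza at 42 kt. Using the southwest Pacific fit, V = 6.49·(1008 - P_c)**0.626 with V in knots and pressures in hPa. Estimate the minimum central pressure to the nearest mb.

988 mb

ΔP = (V / 6.49)^(1/0.626) = (42/6.49)^1.597.
42/6.49 = 6.471; 6.471^1.597 ≈ 19.75 mb.
P_c = 1008 − 19.75 = 988.25 ≈ 988 mb.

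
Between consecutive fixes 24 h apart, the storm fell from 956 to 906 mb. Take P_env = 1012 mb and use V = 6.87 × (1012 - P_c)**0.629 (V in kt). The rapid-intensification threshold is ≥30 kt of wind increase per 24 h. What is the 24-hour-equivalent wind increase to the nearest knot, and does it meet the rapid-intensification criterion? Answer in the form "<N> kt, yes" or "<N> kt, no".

43 kt, yes

V₁: ΔP = 56, V ≈ 6.87 × 56^0.629 ≈ 86.41 kt.
V₂: ΔP = 106, V ≈ 6.87 × 106^0.629 ≈ 129.08 kt.
ΔV over 24 h = 42.67 kt → 24 h equivalent = 42.67 × 24/24 ≈ 42.67 kt.
43 kt ≥ 30 kt ⇒ rapid intensification.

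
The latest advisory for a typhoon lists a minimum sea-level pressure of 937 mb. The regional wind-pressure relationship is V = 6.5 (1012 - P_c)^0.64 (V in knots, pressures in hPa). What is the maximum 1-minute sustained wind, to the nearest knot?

103 kt

ΔP = 1012 − 937 = 75 mb.
75^0.64 ≈ 15.850.
V ≈ 6.5 × 15.850 ≈ 103.0 kt.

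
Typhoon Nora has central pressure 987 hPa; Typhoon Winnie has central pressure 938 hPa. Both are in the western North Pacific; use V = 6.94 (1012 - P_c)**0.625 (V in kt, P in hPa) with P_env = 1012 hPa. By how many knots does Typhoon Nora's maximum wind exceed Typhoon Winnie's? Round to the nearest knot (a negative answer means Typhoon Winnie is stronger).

Typhoon Nora: ΔP = 25; V ≈ 6.94 × 25^0.625 ≈ 51.89 kt.
Typhoon Winnie: ΔP = 74; V ≈ 6.94 × 74^0.625 ≈ 102.24 kt.
Difference ≈ 51.89 − 102.24 = -50.35 → -50 kt.

-50 kt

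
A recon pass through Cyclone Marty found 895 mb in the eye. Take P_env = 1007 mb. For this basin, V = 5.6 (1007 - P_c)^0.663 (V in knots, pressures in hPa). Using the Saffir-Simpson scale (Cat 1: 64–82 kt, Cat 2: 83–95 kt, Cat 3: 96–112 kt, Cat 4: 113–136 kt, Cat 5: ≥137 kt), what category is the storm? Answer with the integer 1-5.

ΔP = 1007 − 895 = 112 mb.
V ≈ 5.6 × 112^0.663 = 5.6 × 22.84 ≈ 128 kt.
128 kt falls in the Category 4 band.

4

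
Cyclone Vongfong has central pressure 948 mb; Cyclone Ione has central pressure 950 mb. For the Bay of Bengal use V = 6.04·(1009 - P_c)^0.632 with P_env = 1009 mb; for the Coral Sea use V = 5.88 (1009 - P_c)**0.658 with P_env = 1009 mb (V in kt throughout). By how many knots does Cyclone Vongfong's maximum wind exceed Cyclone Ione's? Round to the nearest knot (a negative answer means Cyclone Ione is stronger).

Cyclone Vongfong: ΔP = 61; V ≈ 6.04 × 61^0.632 ≈ 81.16 kt.
Cyclone Ione: ΔP = 59; V ≈ 5.88 × 59^0.658 ≈ 86.02 kt.
Difference ≈ 81.16 − 86.02 = -4.86 → -5 kt.

-5 kt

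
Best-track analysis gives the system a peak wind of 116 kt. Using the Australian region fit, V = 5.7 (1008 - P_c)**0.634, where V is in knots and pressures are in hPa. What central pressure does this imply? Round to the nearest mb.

892 mb

ΔP = (V / 5.7)^(1/0.634) = (116/5.7)^1.577.
116/5.7 = 20.351; 20.351^1.577 ≈ 115.88 mb.
P_c = 1008 − 115.88 = 892.12 ≈ 892 mb.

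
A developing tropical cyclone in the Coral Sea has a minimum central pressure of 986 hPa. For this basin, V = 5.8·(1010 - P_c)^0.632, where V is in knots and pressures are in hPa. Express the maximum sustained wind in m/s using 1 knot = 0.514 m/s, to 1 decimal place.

22.2 m/s

ΔP = 1010 − 986 = 24 hPa.
V ≈ 5.8 × 24^0.632 = 5.8 × 7.452 ≈ 43.224 kt.
43.224 × 0.514 ≈ 22.22 m/s → 22.2 m/s.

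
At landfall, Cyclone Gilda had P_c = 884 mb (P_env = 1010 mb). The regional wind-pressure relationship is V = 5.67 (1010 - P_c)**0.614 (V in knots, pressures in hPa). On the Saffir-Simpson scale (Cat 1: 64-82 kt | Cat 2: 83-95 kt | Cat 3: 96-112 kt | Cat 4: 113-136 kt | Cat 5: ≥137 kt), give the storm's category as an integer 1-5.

ΔP = 1010 − 884 = 126 mb.
V ≈ 5.67 × 126^0.614 = 5.67 × 19.48 ≈ 110 kt.
110 kt falls in the Category 3 band.

3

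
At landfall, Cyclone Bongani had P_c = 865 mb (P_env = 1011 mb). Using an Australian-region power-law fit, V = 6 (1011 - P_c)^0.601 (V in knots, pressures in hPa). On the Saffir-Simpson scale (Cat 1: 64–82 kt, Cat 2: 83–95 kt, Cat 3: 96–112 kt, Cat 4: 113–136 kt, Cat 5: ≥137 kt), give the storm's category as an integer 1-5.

ΔP = 1011 − 865 = 146 mb.
V ≈ 6 × 146^0.601 = 6 × 19.99 ≈ 120 kt.
120 kt falls in the Category 4 band.

4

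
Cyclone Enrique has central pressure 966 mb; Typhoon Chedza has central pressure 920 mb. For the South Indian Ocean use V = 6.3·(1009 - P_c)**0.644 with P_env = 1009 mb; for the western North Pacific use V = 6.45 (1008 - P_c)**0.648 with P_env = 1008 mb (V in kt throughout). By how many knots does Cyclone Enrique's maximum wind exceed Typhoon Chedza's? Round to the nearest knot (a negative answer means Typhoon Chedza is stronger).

Cyclone Enrique: ΔP = 43; V ≈ 6.3 × 43^0.644 ≈ 71.01 kt.
Typhoon Chedza: ΔP = 88; V ≈ 6.45 × 88^0.648 ≈ 117.38 kt.
Difference ≈ 71.01 − 117.38 = -46.37 → -46 kt.

-46 kt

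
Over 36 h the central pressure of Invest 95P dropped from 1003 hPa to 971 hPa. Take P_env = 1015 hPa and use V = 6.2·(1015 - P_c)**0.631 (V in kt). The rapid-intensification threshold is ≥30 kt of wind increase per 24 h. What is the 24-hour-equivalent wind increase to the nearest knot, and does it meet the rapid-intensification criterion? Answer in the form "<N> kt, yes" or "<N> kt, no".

25 kt, no

V₁: ΔP = 12, V ≈ 6.2 × 12^0.631 ≈ 29.74 kt.
V₂: ΔP = 44, V ≈ 6.2 × 44^0.631 ≈ 67.52 kt.
ΔV over 36 h = 37.78 kt → 24 h equivalent = 37.78 × 24/36 ≈ 25.19 kt.
25 kt < 30 kt ⇒ not rapid intensification.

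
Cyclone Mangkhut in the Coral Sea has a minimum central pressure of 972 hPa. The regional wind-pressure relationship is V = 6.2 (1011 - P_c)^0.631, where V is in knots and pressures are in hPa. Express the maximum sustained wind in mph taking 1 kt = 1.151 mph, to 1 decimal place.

72.0 mph

ΔP = 1011 − 972 = 39 hPa.
V ≈ 6.2 × 39^0.631 = 6.2 × 10.092 ≈ 62.568 kt.
62.568 × 1.151 ≈ 72.02 mph → 72.0 mph.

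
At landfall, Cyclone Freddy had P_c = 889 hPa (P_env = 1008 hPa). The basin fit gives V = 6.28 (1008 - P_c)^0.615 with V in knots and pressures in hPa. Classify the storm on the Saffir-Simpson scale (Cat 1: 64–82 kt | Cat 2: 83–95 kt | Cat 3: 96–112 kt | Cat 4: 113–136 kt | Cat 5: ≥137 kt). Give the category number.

4

ΔP = 1008 − 889 = 119 hPa.
V ≈ 6.28 × 119^0.615 = 6.28 × 18.90 ≈ 119 kt.
119 kt falls in the Category 4 band.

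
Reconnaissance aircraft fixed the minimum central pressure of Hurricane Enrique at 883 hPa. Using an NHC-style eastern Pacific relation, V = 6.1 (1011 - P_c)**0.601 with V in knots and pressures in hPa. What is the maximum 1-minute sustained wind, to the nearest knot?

113 kt

ΔP = 1011 − 883 = 128 hPa.
128^0.601 ≈ 18.469.
V ≈ 6.1 × 18.469 ≈ 112.7 kt.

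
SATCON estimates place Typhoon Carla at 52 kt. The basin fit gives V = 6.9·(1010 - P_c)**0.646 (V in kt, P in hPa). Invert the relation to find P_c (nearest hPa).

ΔP = (V / 6.9)^(1/0.646) = (52/6.9)^1.548.
52/6.9 = 7.536; 7.536^1.548 ≈ 22.79 hPa.
P_c = 1010 − 22.79 = 987.21 ≈ 987 hPa.

987 hPa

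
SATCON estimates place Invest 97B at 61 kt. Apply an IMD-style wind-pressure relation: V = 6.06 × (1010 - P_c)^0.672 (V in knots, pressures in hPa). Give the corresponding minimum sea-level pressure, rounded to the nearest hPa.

ΔP = (V / 6.06)^(1/0.672) = (61/6.06)^1.488.
61/6.06 = 10.066; 10.066^1.488 ≈ 31.07 hPa.
P_c = 1010 − 31.07 = 978.93 ≈ 979 hPa.

979 hPa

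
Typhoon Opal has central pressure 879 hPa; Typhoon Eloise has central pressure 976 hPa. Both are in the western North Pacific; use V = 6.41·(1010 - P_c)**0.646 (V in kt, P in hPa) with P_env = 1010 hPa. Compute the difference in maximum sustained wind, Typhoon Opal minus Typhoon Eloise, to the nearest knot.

87 kt

Typhoon Opal: ΔP = 131; V ≈ 6.41 × 131^0.646 ≈ 149.49 kt.
Typhoon Eloise: ΔP = 34; V ≈ 6.41 × 34^0.646 ≈ 62.55 kt.
Difference ≈ 149.49 − 62.55 = 86.94 → 87 kt.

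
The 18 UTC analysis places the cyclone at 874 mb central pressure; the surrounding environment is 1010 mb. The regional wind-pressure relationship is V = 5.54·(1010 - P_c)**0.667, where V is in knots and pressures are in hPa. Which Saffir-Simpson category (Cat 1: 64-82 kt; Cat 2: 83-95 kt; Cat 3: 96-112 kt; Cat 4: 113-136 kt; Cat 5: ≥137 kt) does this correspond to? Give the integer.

ΔP = 1010 − 874 = 136 mb.
V ≈ 5.54 × 136^0.667 = 5.54 × 26.49 ≈ 147 kt.
147 kt falls in the Category 5 band.

5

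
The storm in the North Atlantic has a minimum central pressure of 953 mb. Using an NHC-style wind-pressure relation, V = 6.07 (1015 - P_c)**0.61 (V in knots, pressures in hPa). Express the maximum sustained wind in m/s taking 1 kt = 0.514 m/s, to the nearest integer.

ΔP = 1015 − 953 = 62 mb.
V ≈ 6.07 × 62^0.61 = 6.07 × 12.398 ≈ 75.257 kt.
75.257 × 0.514 ≈ 38.68 m/s → 39 m/s.

39 m/s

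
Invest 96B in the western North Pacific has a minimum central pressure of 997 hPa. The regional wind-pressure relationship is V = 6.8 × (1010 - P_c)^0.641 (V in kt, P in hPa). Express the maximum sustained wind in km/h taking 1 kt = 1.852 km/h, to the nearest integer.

65 km/h

ΔP = 1010 − 997 = 13 hPa.
V ≈ 6.8 × 13^0.641 = 6.8 × 5.177 ≈ 35.200 kt.
35.200 × 1.852 ≈ 65.19 km/h → 65 km/h.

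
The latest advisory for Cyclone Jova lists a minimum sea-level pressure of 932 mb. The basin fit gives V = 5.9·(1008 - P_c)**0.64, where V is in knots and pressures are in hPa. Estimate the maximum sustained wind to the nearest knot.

ΔP = 1008 − 932 = 76 mb.
76^0.64 ≈ 15.985.
V ≈ 5.9 × 15.985 ≈ 94.3 kt.

94 kt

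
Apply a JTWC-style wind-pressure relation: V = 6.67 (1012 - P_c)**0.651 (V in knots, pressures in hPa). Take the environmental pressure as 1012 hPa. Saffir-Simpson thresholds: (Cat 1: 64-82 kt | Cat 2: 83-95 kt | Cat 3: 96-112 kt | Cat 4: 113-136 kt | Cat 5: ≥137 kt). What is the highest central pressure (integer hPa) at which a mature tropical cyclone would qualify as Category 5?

908 hPa

Category 5 begins at V = 137 kt.
Required ΔP = (137/6.67)^(1/0.651) = 20.540^1.536 ≈ 103.82 hPa.
P_c ≤ 1012 − 103.82 = 908.18, so the highest integer P_c is 908 hPa.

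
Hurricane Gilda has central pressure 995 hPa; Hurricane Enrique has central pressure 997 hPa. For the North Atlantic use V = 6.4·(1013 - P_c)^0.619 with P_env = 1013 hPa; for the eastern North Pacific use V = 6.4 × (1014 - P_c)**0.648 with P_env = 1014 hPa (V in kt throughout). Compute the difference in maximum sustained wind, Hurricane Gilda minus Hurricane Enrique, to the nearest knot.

-2 kt

Hurricane Gilda: ΔP = 18; V ≈ 6.4 × 18^0.619 ≈ 38.30 kt.
Hurricane Enrique: ΔP = 17; V ≈ 6.4 × 17^0.648 ≈ 40.13 kt.
Difference ≈ 38.30 − 40.13 = -1.83 → -2 kt.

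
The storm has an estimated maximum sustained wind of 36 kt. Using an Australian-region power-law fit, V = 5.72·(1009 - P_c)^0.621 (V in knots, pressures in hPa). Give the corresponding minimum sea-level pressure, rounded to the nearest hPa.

ΔP = (V / 5.72)^(1/0.621) = (36/5.72)^1.610.
36/5.72 = 6.294; 6.294^1.610 ≈ 19.34 hPa.
P_c = 1009 − 19.34 = 989.66 ≈ 990 hPa.

990 hPa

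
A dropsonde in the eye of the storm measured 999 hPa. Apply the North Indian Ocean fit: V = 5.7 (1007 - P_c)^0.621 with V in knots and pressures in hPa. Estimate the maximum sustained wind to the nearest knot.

ΔP = 1007 − 999 = 8 hPa.
8^0.621 ≈ 3.638.
V ≈ 5.7 × 3.638 ≈ 20.7 kt.

21 kt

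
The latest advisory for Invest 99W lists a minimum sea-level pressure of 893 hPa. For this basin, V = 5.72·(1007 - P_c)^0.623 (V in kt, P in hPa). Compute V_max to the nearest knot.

109 kt

ΔP = 1007 − 893 = 114 hPa.
114^0.623 ≈ 19.118.
V ≈ 5.72 × 19.118 ≈ 109.4 kt.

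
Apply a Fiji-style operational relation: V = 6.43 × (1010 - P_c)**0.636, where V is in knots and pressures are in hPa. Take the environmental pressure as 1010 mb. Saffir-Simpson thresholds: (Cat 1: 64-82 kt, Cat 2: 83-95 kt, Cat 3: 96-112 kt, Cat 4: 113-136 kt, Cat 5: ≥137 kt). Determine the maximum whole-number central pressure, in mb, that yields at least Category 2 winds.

954 mb

Category 2 begins at V = 83 kt.
Required ΔP = (83/6.43)^(1/0.636) = 12.908^1.572 ≈ 55.80 mb.
P_c ≤ 1010 − 55.80 = 954.20, so the highest integer P_c is 954 mb.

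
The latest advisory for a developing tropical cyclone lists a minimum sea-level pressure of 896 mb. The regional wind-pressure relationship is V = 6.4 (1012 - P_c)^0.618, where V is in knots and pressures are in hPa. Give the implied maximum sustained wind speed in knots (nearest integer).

ΔP = 1012 − 896 = 116 mb.
116^0.618 ≈ 18.873.
V ≈ 6.4 × 18.873 ≈ 120.8 kt.

121 kt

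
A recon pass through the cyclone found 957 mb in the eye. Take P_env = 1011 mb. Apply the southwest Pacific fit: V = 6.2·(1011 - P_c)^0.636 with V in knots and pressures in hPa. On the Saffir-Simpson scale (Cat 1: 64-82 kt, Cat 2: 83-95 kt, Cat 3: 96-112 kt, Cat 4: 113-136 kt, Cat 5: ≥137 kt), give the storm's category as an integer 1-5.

1

ΔP = 1011 − 957 = 54 mb.
V ≈ 6.2 × 54^0.636 = 6.2 × 12.64 ≈ 78 kt.
78 kt falls in the Category 1 band.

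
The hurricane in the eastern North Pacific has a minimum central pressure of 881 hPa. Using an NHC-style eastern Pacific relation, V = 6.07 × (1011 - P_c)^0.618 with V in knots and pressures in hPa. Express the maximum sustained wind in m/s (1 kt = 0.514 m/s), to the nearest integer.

63 m/s

ΔP = 1011 − 881 = 130 hPa.
V ≈ 6.07 × 130^0.618 = 6.07 × 20.250 ≈ 122.915 kt.
122.915 × 0.514 ≈ 63.18 m/s → 63 m/s.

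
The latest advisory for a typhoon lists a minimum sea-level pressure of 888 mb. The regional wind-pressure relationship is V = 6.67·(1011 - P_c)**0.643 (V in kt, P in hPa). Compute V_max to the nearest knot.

147 kt

ΔP = 1011 − 888 = 123 mb.
123^0.643 ≈ 22.070.
V ≈ 6.67 × 22.070 ≈ 147.2 kt.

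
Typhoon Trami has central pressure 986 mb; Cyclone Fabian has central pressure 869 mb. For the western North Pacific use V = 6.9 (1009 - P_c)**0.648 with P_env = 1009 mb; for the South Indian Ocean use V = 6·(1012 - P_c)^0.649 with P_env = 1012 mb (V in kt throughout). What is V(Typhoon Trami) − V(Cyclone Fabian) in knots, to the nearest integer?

Typhoon Trami: ΔP = 23; V ≈ 6.9 × 23^0.648 ≈ 52.63 kt.
Cyclone Fabian: ΔP = 143; V ≈ 6 × 143^0.649 ≈ 150.30 kt.
Difference ≈ 52.63 − 150.30 = -97.67 → -98 kt.

-98 kt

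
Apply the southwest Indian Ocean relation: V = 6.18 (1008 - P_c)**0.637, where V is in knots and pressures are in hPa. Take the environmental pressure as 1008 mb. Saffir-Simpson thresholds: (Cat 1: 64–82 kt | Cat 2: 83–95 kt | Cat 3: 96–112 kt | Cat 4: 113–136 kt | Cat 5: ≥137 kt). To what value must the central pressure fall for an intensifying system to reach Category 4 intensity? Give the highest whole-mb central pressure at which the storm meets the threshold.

Category 4 begins at V = 113 kt.
Required ΔP = (113/6.18)^(1/0.637) = 18.285^1.570 ≈ 95.79 mb.
P_c ≤ 1008 − 95.79 = 912.21, so the highest integer P_c is 912 mb.

912 mb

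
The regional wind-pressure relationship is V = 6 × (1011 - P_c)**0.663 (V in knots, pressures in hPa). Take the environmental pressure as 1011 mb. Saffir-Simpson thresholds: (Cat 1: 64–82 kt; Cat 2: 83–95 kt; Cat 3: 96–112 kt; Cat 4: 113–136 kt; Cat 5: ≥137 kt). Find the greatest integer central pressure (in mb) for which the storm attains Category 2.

Category 2 begins at V = 83 kt.
Required ΔP = (83/6)^(1/0.663) = 13.833^1.508 ≈ 52.58 mb.
P_c ≤ 1011 − 52.58 = 958.42, so the highest integer P_c is 958 mb.

958 mb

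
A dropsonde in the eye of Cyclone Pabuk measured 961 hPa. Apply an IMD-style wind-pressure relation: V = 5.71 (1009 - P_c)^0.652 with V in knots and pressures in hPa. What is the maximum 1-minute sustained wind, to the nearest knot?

ΔP = 1009 − 961 = 48 hPa.
48^0.652 ≈ 12.479.
V ≈ 5.71 × 12.479 ≈ 71.3 kt.

71 kt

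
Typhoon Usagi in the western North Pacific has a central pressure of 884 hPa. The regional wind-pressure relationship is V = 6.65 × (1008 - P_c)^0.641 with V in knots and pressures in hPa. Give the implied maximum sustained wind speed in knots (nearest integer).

146 kt

ΔP = 1008 − 884 = 124 hPa.
124^0.641 ≈ 21.973.
V ≈ 6.65 × 21.973 ≈ 146.1 kt.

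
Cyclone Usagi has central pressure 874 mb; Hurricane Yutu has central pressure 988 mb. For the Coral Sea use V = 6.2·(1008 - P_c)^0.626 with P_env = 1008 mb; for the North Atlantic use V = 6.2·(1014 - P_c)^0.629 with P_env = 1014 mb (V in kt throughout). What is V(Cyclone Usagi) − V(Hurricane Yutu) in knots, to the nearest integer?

Cyclone Usagi: ΔP = 134; V ≈ 6.2 × 134^0.626 ≈ 133.03 kt.
Hurricane Yutu: ΔP = 26; V ≈ 6.2 × 26^0.629 ≈ 48.13 kt.
Difference ≈ 133.03 − 48.13 = 84.90 → 85 kt.

85 kt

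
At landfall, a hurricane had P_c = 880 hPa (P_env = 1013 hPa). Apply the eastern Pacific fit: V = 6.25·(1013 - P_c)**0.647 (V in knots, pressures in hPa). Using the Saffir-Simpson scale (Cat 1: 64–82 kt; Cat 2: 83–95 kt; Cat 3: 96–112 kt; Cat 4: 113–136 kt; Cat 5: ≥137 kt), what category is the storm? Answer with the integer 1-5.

5

ΔP = 1013 − 880 = 133 hPa.
V ≈ 6.25 × 133^0.647 = 6.25 × 23.67 ≈ 148 kt.
148 kt falls in the Category 5 band.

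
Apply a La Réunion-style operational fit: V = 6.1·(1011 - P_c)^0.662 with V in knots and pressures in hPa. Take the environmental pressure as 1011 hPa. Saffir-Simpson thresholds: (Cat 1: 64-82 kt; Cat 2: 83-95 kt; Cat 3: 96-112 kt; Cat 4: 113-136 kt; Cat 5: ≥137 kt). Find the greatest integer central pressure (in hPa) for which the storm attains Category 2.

959 hPa

Category 2 begins at V = 83 kt.
Required ΔP = (83/6.1)^(1/0.662) = 13.607^1.511 ≈ 51.60 hPa.
P_c ≤ 1011 − 51.60 = 959.40, so the highest integer P_c is 959 hPa.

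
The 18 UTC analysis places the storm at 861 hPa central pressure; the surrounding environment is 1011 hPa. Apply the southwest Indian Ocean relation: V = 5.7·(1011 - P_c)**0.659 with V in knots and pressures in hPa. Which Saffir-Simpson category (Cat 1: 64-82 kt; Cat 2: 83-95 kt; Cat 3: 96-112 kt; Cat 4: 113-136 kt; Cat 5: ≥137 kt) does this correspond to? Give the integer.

5

ΔP = 1011 − 861 = 150 hPa.
V ≈ 5.7 × 150^0.659 = 5.7 × 27.17 ≈ 155 kt.
155 kt falls in the Category 5 band.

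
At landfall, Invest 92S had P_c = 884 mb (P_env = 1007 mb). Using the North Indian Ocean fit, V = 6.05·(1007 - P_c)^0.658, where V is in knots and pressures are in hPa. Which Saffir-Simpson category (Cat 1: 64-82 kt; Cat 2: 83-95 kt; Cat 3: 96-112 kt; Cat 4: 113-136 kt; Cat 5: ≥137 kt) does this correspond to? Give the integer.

ΔP = 1007 − 884 = 123 mb.
V ≈ 6.05 × 123^0.658 = 6.05 × 23.72 ≈ 144 kt.
144 kt falls in the Category 5 band.

5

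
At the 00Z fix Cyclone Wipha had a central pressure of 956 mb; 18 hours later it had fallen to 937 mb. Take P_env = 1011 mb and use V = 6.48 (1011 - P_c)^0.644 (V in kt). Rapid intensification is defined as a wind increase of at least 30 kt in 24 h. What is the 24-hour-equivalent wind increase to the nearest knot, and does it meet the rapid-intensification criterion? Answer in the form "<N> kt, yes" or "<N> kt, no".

24 kt, no

V₁: ΔP = 55, V ≈ 6.48 × 55^0.644 ≈ 85.58 kt.
V₂: ΔP = 74, V ≈ 6.48 × 74^0.644 ≈ 103.60 kt.
ΔV over 18 h = 18.02 kt → 24 h equivalent = 18.02 × 24/18 ≈ 24.03 kt.
24 kt < 30 kt ⇒ not rapid intensification.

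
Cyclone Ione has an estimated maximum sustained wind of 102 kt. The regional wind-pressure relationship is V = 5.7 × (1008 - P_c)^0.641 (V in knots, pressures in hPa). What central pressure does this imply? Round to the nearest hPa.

918 hPa

ΔP = (V / 5.7)^(1/0.641) = (102/5.7)^1.560.
102/5.7 = 17.895; 17.895^1.560 ≈ 90.02 hPa.
P_c = 1008 − 90.02 = 917.98 ≈ 918 hPa.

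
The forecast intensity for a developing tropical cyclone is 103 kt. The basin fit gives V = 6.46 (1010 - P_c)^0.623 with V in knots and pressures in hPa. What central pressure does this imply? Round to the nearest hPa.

ΔP = (V / 6.46)^(1/0.623) = (103/6.46)^1.605.
103/6.46 = 15.944; 15.944^1.605 ≈ 85.18 hPa.
P_c = 1010 − 85.18 = 924.82 ≈ 925 hPa.

925 hPa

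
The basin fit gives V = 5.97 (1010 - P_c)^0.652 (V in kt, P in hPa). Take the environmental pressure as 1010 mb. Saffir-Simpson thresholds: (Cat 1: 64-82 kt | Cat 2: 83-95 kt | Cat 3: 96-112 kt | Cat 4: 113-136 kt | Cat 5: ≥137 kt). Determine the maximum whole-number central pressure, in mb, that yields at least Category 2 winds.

Category 2 begins at V = 83 kt.
Required ΔP = (83/5.97)^(1/0.652) = 13.903^1.534 ≈ 56.65 mb.
P_c ≤ 1010 − 56.65 = 953.35, so the highest integer P_c is 953 mb.

953 mb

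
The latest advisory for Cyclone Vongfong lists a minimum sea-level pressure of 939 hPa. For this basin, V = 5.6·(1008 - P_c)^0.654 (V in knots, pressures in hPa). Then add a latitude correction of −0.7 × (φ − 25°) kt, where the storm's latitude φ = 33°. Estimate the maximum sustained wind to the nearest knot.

84 kt

ΔP = 1008 − 939 = 69 hPa.
69^0.654 ≈ 15.944.
V ≈ 5.6 × 15.944 ≈ 89.3 kt.
Latitude correction: −0.7 × (33 − 25) = -5.6 kt.
Corrected V ≈ 83.7 kt → 84 kt.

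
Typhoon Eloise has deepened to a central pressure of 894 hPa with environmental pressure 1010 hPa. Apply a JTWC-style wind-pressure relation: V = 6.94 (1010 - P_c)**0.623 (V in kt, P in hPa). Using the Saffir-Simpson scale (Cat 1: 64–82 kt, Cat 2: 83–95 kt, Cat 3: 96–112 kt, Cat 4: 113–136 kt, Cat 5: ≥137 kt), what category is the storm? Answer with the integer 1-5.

ΔP = 1010 − 894 = 116 hPa.
V ≈ 6.94 × 116^0.623 = 6.94 × 19.33 ≈ 134 kt.
134 kt falls in the Category 4 band.

4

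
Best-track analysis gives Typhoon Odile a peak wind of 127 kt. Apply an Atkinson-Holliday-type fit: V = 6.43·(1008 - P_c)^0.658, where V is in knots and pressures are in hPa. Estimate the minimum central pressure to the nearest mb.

ΔP = (V / 6.43)^(1/0.658) = (127/6.43)^1.520.
127/6.43 = 19.751; 19.751^1.520 ≈ 93.11 mb.
P_c = 1008 − 93.11 = 914.89 ≈ 915 mb.

915 mb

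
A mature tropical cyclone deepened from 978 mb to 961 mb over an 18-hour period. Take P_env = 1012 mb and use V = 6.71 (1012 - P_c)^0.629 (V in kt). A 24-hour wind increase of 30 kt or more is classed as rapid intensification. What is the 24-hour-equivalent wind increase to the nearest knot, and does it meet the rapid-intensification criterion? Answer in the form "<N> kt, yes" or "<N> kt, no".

V₁: ΔP = 34, V ≈ 6.71 × 34^0.629 ≈ 61.66 kt.
V₂: ΔP = 51, V ≈ 6.71 × 51^0.629 ≈ 79.58 kt.
ΔV over 18 h = 17.92 kt → 24 h equivalent = 17.92 × 24/18 ≈ 23.89 kt.
24 kt < 30 kt ⇒ not rapid intensification.

24 kt, no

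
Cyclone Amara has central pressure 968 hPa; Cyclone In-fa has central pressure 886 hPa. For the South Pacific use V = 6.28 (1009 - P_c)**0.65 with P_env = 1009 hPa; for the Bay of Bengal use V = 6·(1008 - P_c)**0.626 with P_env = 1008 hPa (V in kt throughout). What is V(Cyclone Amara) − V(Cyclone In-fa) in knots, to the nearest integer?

Cyclone Amara: ΔP = 41; V ≈ 6.28 × 41^0.65 ≈ 70.19 kt.
Cyclone In-fa: ΔP = 122; V ≈ 6 × 122^0.626 ≈ 121.40 kt.
Difference ≈ 70.19 − 121.40 = -51.21 → -51 kt.

-51 kt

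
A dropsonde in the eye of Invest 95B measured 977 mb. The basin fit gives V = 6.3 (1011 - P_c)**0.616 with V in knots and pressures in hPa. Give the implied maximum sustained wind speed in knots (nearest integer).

ΔP = 1011 − 977 = 34 mb.
34^0.616 ≈ 8.778.
V ≈ 6.3 × 8.778 ≈ 55.3 kt.

55 kt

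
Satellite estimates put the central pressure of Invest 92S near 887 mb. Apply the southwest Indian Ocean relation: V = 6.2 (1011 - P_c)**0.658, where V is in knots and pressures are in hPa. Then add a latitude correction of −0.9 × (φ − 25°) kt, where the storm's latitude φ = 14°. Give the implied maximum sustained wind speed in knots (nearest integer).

158 kt

ΔP = 1011 − 887 = 124 mb.
124^0.658 ≈ 23.849.
V ≈ 6.2 × 23.849 ≈ 147.9 kt.
Latitude correction: −0.9 × (14 − 25) = 9.9 kt.
Corrected V ≈ 157.8 kt → 158 kt.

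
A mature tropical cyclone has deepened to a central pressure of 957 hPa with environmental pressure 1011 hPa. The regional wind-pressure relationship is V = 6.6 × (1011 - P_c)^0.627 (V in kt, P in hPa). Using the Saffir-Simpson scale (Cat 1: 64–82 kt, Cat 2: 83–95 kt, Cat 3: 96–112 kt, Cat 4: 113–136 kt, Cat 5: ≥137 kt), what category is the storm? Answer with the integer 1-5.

1

ΔP = 1011 − 957 = 54 hPa.
V ≈ 6.6 × 54^0.627 = 6.6 × 12.20 ≈ 80 kt.
80 kt falls in the Category 1 band.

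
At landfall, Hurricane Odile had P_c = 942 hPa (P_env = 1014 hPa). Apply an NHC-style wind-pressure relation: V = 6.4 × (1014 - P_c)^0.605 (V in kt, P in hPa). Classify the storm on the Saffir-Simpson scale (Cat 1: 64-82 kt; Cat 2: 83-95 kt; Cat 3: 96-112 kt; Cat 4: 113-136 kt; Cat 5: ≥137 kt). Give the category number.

ΔP = 1014 − 942 = 72 hPa.
V ≈ 6.4 × 72^0.605 = 6.4 × 13.29 ≈ 85 kt.
85 kt falls in the Category 2 band.

2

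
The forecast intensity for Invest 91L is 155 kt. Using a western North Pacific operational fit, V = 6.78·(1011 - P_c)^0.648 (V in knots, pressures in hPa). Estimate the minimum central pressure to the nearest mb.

886 mb

ΔP = (V / 6.78)^(1/0.648) = (155/6.78)^1.543.
155/6.78 = 22.861; 22.861^1.543 ≈ 125.14 mb.
P_c = 1011 − 125.14 = 885.86 ≈ 886 mb.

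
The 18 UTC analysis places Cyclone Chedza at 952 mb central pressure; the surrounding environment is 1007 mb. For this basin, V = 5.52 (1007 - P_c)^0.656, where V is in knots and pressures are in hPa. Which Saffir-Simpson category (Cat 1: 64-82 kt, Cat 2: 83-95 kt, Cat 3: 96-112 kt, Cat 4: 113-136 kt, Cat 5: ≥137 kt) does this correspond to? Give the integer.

1

ΔP = 1007 − 952 = 55 mb.
V ≈ 5.52 × 55^0.656 = 5.52 × 13.86 ≈ 76 kt.
76 kt falls in the Category 1 band.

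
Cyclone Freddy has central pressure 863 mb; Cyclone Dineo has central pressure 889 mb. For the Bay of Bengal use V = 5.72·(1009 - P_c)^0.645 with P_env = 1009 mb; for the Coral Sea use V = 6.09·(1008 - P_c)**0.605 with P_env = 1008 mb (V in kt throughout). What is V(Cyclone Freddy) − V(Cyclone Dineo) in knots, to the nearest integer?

Cyclone Freddy: ΔP = 146; V ≈ 5.72 × 146^0.645 ≈ 142.37 kt.
Cyclone Dineo: ΔP = 119; V ≈ 6.09 × 119^0.605 ≈ 109.73 kt.
Difference ≈ 142.37 − 109.73 = 32.64 → 33 kt.

33 kt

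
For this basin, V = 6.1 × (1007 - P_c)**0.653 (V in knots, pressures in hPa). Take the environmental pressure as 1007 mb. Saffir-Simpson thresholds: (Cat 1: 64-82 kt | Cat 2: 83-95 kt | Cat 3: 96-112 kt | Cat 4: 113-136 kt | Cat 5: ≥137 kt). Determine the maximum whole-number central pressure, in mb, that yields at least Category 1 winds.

Category 1 begins at V = 64 kt.
Required ΔP = (64/6.1)^(1/0.653) = 10.492^1.531 ≈ 36.59 mb.
P_c ≤ 1007 − 36.59 = 970.41, so the highest integer P_c is 970 mb.

970 mb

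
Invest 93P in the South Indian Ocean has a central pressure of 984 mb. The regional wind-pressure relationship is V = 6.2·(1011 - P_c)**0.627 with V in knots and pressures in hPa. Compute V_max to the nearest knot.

ΔP = 1011 − 984 = 27 mb.
27^0.627 ≈ 7.897.
V ≈ 6.2 × 7.897 ≈ 49.0 kt.

49 kt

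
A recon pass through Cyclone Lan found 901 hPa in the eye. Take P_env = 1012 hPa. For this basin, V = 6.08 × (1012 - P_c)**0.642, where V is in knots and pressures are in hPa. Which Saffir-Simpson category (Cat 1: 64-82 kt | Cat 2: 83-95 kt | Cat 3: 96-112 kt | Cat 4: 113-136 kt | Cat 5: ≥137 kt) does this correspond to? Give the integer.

ΔP = 1012 − 901 = 111 hPa.
V ≈ 6.08 × 111^0.642 = 6.08 × 20.56 ≈ 125 kt.
125 kt falls in the Category 4 band.

4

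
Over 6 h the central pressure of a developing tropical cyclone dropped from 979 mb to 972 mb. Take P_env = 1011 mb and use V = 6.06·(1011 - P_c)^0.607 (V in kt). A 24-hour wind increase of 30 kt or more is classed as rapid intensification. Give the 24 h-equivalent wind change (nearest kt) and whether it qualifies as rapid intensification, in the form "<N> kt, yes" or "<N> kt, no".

25 kt, no

V₁: ΔP = 32, V ≈ 6.06 × 32^0.607 ≈ 49.67 kt.
V₂: ΔP = 39, V ≈ 6.06 × 39^0.607 ≈ 56.01 kt.
ΔV over 6 h = 6.34 kt → 24 h equivalent = 6.34 × 24/6 ≈ 25.36 kt.
25 kt < 30 kt ⇒ not rapid intensification.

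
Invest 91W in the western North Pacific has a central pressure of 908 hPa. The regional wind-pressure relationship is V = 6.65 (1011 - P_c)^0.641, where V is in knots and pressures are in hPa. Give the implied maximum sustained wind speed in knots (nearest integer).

130 kt

ΔP = 1011 − 908 = 103 hPa.
103^0.641 ≈ 19.509.
V ≈ 6.65 × 19.509 ≈ 129.7 kt.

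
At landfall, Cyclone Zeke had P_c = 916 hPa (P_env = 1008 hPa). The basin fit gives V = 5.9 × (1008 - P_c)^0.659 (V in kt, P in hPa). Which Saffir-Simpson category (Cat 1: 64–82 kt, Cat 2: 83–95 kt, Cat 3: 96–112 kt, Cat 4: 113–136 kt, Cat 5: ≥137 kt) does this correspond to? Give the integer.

4

ΔP = 1008 − 916 = 92 hPa.
V ≈ 5.9 × 92^0.659 = 5.9 × 19.69 ≈ 116 kt.
116 kt falls in the Category 4 band.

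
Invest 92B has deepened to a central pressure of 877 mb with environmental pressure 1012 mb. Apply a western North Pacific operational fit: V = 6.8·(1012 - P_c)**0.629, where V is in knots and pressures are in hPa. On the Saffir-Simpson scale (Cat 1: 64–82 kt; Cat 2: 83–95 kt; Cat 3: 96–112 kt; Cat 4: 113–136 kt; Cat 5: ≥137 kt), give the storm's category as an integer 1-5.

5

ΔP = 1012 − 877 = 135 mb.
V ≈ 6.8 × 135^0.629 = 6.8 × 21.88 ≈ 149 kt.
149 kt falls in the Category 5 band.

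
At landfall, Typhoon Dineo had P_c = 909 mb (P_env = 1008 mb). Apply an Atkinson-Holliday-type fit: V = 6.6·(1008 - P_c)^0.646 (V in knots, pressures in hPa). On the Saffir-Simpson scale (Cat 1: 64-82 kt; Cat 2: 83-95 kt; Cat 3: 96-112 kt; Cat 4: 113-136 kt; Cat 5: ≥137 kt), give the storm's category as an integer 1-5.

4

ΔP = 1008 − 909 = 99 mb.
V ≈ 6.6 × 99^0.646 = 6.6 × 19.46 ≈ 128 kt.
128 kt falls in the Category 4 band.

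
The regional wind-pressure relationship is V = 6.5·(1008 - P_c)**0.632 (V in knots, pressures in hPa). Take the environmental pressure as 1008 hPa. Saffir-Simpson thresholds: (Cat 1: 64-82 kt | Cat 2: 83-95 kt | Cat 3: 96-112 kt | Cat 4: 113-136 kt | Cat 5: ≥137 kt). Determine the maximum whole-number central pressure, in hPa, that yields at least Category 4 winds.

Category 4 begins at V = 113 kt.
Required ΔP = (113/6.5)^(1/0.632) = 17.385^1.582 ≈ 91.68 hPa.
P_c ≤ 1008 − 91.68 = 916.32, so the highest integer P_c is 916 hPa.

916 hPa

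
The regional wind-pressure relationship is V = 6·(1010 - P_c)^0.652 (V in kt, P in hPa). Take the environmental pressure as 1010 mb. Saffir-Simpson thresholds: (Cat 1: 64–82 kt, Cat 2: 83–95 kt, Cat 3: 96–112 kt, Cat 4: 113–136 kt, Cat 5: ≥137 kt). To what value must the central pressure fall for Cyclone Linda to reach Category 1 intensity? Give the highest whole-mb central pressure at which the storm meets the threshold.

Category 1 begins at V = 64 kt.
Required ΔP = (64/6)^(1/0.652) = 10.667^1.534 ≈ 37.73 mb.
P_c ≤ 1010 − 37.73 = 972.27, so the highest integer P_c is 972 mb.

972 mb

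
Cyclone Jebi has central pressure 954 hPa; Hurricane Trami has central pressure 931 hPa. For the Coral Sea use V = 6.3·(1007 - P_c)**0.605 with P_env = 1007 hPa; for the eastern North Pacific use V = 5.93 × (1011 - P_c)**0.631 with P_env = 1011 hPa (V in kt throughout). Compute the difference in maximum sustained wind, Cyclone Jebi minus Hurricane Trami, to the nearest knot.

-25 kt

Cyclone Jebi: ΔP = 53; V ≈ 6.3 × 53^0.605 ≈ 69.59 kt.
Hurricane Trami: ΔP = 80; V ≈ 5.93 × 80^0.631 ≈ 94.17 kt.
Difference ≈ 69.59 − 94.17 = -24.58 → -25 kt.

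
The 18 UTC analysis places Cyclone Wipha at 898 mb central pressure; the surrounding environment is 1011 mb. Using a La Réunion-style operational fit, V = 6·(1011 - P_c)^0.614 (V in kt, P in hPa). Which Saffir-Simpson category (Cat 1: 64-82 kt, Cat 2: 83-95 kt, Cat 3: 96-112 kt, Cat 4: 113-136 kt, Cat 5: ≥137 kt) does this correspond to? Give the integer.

ΔP = 1011 − 898 = 113 mb.
V ≈ 6 × 113^0.614 = 6 × 18.22 ≈ 109 kt.
109 kt falls in the Category 3 band.

3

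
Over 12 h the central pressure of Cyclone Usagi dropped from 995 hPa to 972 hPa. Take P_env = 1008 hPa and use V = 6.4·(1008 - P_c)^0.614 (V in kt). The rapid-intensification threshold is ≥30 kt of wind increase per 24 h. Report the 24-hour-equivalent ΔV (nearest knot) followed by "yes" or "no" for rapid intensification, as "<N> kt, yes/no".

54 kt, yes

V₁: ΔP = 13, V ≈ 6.4 × 13^0.614 ≈ 30.91 kt.
V₂: ΔP = 36, V ≈ 6.4 × 36^0.614 ≈ 57.78 kt.
ΔV over 12 h = 26.87 kt → 24 h equivalent = 26.87 × 24/12 ≈ 53.74 kt.
54 kt ≥ 30 kt ⇒ rapid intensification.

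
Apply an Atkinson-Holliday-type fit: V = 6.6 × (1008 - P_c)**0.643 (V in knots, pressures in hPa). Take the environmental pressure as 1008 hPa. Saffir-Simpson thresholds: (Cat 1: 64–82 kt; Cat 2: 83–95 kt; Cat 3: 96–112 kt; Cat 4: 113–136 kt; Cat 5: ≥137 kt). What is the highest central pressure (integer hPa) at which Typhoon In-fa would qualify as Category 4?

925 hPa

Category 4 begins at V = 113 kt.
Required ΔP = (113/6.6)^(1/0.643) = 17.121^1.555 ≈ 82.87 hPa.
P_c ≤ 1008 − 82.87 = 925.13, so the highest integer P_c is 925 hPa.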